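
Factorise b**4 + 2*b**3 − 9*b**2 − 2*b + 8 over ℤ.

Trying the rational-root candidates, b = 2 is a root, giving the factor (b − 2) and quotient b**3 + 4*b**2 − b − 4.
Next, b = −4 is a root, giving the factor (b + 4) and quotient b**2 − 1.
The remaining quadratic factors as (b − 1)(b + 1).

(b + 1)*(b + 4)*(b − 1)*(b − 2)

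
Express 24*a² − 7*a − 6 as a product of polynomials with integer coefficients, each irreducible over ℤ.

Need a pair with product 24·(−6) = −144 and sum −7: that's 9 and −16.
Split the middle term: 24*a² + 9*a − 16*a − 6 = 3*a*(8*a + 3) − 2*(8*a + 3).

(3*a − 2)*(8*a + 3)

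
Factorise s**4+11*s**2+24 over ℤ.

(s**2+3)*(s**2+8)

Substitute u = s**2 to get a quadratic in u, then factor.
s**2+8 is irreducible over ℤ (always positive, so no real roots).
s**2+3 is irreducible over ℤ (always positive, so no real roots).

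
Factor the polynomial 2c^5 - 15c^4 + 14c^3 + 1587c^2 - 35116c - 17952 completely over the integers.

(2c + 1)(c + 11)(c - 12)(c^2 - 7c + 136)

By the rational root theorem, c = -1/2 is a root, giving the factor (2c + 1) and quotient c^4 - 8c^3 + 11c^2 + 788c - 17952.
Then c = 12 is a root, so (c - 12) is a factor; dividing leaves c^3 + 4c^2 + 59c + 1496.
Then c = -11 is a root, so (c + 11) divides it; the quotient is c^2 - 7c + 136.
The quadratic c^2 - 7c + 136 has discriminant -495 < 0 and is irreducible over ℤ.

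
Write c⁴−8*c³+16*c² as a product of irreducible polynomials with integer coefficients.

c²*(c−4)²

Every term has a factor of c²; factoring it out leaves c²−8*c+16.
Recognize a perfect-square trinomial with the parts c and 4.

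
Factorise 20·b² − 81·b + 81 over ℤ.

(4·b − 9)·(5·b − 9)

Need a pair with product 20·81 = 1620 and sum −81: that's −45 and −36.
Split the middle term: 20·b² − 45·b − 36·b + 81 = 5·b·(4·b − 9) − 9·(4·b − 9).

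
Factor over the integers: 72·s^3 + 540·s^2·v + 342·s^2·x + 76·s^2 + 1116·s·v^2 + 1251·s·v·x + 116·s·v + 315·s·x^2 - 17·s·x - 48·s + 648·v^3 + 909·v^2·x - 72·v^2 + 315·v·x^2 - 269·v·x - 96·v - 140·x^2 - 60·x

(2·s + 9·v + 7·x + 3)·(4·s + 8·v + 5·x)·(9·s + 9·v - 4)

Group: 9·s·(8·s^2 + 52·s·v + 38·s·x + 12·s + 72·v^2 + 101·v·x + 24·v + 35·x^2 + 15·x) + (9·v - 4)·(8·s^2 + 52·s·v + 38·s·x + 12·s + 72·v^2 + 101·v·x + 24·v + 35·x^2 + 15·x); both groups contain (8·s^2 + 52·s·v + 38·s·x + 12·s + 72·v^2 + 101·v·x + 24·v + 35·x^2 + 15·x), so (9·s + 9·v - 4) is a factor with cofactor 8·s^2 + 52·s·v + 38·s·x + 12·s + 72·v^2 + 101·v·x + 24·v + 35·x^2 + 15·x.
The cofactor groups again: 8·s^2 + 52·s·v + 38·s·x + 12·s + 72·v^2 + 101·v·x + 24·v + 35·x^2 + 15·x = 2·s·(4·s + 8·v + 5·x) + (9·v + 7·x + 3)·(4·s + 8·v + 5·x); both groups contain (4·s + 8·v + 5·x), giving (2·s + 9·v + 7·x + 3)·(4·s + 8·v + 5·x).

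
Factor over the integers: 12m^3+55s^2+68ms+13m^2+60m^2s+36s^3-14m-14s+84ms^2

(3m+9s-2)(4m+4s+7)(m+s)

Group: 4m(3m^2+12ms-2m+9s^2-2s) + (4s+7)(3m^2+12ms-2m+9s^2-2s); both groups contain (3m^2+12ms-2m+9s^2-2s), so (4m+4s+7) is a factor with cofactor 3m^2+12ms-2m+9s^2-2s.
The cofactor groups again: 3m^2+12ms-2m+9s^2-2s = 3m(m+s) + (9s-2)(m+s); both groups contain (m+s), giving (3m+9s-2)(m+s).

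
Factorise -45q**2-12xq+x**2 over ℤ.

(x-15q)(x+3q)

Group: x(x+3q) - 15q(x+3q); both groups contain (x+3q).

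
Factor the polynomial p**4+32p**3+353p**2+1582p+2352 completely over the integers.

By the rational root theorem, p = −14 is a root, giving the factor (p+14) and quotient p**3+18p**2+101p+168.
Next, p = −7 is a root, so (p+7) is a factor; dividing leaves p**2+11p+24.
The remaining quadratic factors as (p+3)(p+8).

(p+14)(p+3)(p+7)(p+8)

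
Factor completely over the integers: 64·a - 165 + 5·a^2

Need a pair with product 5·(-165) = -825 and sum 64: that's 75 and -11.
Split the middle term: 5·a^2 + 75·a - 11·a - 165 = 5·a·(a + 15) - 11·(a + 15).

(5·a - 11)·(a + 15)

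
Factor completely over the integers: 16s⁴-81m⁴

(2s)⁴ − (3m)⁴ = ((2s)² − (3m)²)((2s)² + (3m)²); the first factor splits again, the second (4s²+9m²) is irreducible.

(2s-3m)(2s+3m)(4s²+9m²)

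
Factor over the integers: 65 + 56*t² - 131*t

(7*t - 5)*(8*t - 13)

Need a pair with product 56·65 = 3640 and sum -131: that's -91 and -40.
Split the middle term: 56*t² - 91*t - 40*t + 65 = 7*t*(8*t - 13) - 5*(8*t - 13).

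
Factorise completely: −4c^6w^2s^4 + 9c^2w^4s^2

Every term has a factor of c^2w^2s^2; factoring it out leaves −4c^4s^2 + 9w^2.
Recognize a difference of squares with the parts 3w and 2c^2s.

−c^2s^2w^2(2c^2s + 3w)(2c^2s − 3w)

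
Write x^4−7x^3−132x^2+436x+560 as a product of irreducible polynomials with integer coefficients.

Among the possible rational roots, x = 14 is a root, giving the factor (x−14) and quotient x^3+7x^2−34x−40.
Then x = −1 is a root, so (x+1) is a factor; dividing leaves x^2+6x−40.
The remaining quadratic factors as (x−4)(x+10).

(x+1)(x+10)(x−14)(x−4)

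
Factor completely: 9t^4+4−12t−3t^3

(3t−1)(3t^3−4)

Group as (9t^4−12t) + (−3t^3+4) = 3t(3t^3−4) − (3t^3−4).
Both groups share the factor (3t^3−4).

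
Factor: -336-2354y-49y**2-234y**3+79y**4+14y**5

(2y-7)(7y+1)(y+8)(y**2+y+6)

Testing divisors of the constant over divisors of the leading coefficient, y = -1/7 is a root, giving the factor (7y+1) and quotient 2y**4+11y**3-35y**2-2y-336.
Next, y = -8 is a root, so (y+8) is a factor; dividing leaves 2y**3-5y**2+5y-42.
Next, y = 7/2 is a root, so (2y-7) divides it; the quotient is y**2+y+6.
The quadratic y**2+y+6 has discriminant -23 < 0 and is irreducible over ℤ.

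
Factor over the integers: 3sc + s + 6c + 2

Group as (3sc + s) + (6c + 2) = s(3c + 1) + 2(3c + 1).
Both groups share the factor (3c + 1).

(3c + 1)(s + 2)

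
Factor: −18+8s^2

Factor out 2, leaving 4s^2−9, which is a difference of two squares.

2(2s+3)(2s−3)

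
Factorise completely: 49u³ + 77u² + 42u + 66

Group as (49u³ + 42u) + (77u² + 66) = 7u(7u² + 6) + 11(7u² + 6).
Both groups share the factor (7u² + 6).

(7u + 11)(7u² + 6)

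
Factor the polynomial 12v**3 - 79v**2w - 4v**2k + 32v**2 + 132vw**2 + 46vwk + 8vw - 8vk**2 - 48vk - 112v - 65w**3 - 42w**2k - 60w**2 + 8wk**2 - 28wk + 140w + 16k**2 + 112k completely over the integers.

Group: 3v(4v**2 - 9vw - 4vk - 8v + 5w**2 + 4wk + 10w + 8k) + (-13w + 2k + 14)(4v**2 - 9vw - 4vk - 8v + 5w**2 + 4wk + 10w + 8k); both groups contain (4v**2 - 9vw - 4vk - 8v + 5w**2 + 4wk + 10w + 8k), so (3v - 13w + 2k + 14) is a factor with cofactor 4v**2 - 9vw - 4vk - 8v + 5w**2 + 4wk + 10w + 8k.
The cofactor groups again: 4v**2 - 9vw - 4vk - 8v + 5w**2 + 4wk + 10w + 8k = 4v(v - w - 2) + (-5w - 4k)(v - w - 2); both groups contain (v - w - 2), giving (4v - 5w - 4k)(v - w - 2).

(4v - 5w - 4k)(3v - 13w + 2k + 14)(v - w - 2)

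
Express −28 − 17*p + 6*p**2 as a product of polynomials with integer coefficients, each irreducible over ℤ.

(6*p + 7)*(p − 4)

Need a pair with product 6·(−28) = −168 and sum −17: that's −24 and 7.
Split the middle term: 6*p**2 − 24*p + 7*p − 28 = 6*p*(p − 4) + 7*(p − 4).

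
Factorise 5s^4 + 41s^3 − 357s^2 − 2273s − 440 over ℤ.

(5s + 1)(s + 11)(s + 5)(s − 8)

Among the possible rational roots, s = 8 is a root, giving the factor (s − 8) and quotient 5s^3 + 81s^2 + 291s + 55.
Next, s = −5 is a root, so (s + 5) divides it; the quotient is 5s^2 + 56s + 11.
The remaining quadratic factors as (s + 11)(5s + 1).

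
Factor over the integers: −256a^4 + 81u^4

(3u − 4a)(3u + 4a)(9u^2 + 16a^2)

Difference of squares twice: with A = 3u and B = 4a, A⁴ − B⁴ = (A² − B²)(A² + B²), and A² − B² factors again.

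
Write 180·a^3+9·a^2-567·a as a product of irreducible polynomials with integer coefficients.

9·a·(4·a-7)·(5·a+9)

Pull out the common factor 9·a, then factor the remaining trinomial.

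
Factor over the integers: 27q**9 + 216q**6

Factor out 27q**6 first: what remains is q**3 + 8.
Recognize a sum of cubes with the parts 2 and q.

27q**6(q + 2)(q**2 - 2q + 4)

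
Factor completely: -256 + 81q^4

(3q + 4)(3q - 4)(9q^2 + 16)

(3q)⁴ − (4)⁴ = ((3q)² − (4)²)((3q)² + (4)²); the first factor splits again, the second (9q^2 + 16) is irreducible.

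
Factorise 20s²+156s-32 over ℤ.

Pull out the common factor 4, then factor the remaining trinomial.

4(5s-1)(s+8)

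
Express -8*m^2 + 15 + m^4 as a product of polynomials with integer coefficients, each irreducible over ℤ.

Substitute u = m^2 to get a quadratic in u, then factor.
m^2 - 5 is irreducible over ℤ (5 is not a perfect square).
m^2 - 3 is irreducible over ℤ (3 is not a perfect square).

(m^2 - 3)*(m^2 - 5)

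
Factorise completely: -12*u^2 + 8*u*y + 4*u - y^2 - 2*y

Group: -6*u*(2*u - y) + (y + 2)*(2*u - y); both groups contain (2*u - y).

-(2*u - y)*(6*u - y - 2)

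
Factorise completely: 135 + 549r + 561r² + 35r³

(5r + 3)(7r + 3)(r + 15)

By the rational root theorem, r = -3/5 is a root, giving the factor (5r + 3) and quotient 7r² + 108r + 45.
The remaining quadratic factors as (7r + 3)(r + 15).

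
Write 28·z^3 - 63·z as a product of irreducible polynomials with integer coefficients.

7·z·(2·z + 3)·(2·z - 3)

Factor out 7·z, leaving 4·z^2 - 9, which is a difference of two squares.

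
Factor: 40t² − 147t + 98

(5t − 14)(8t − 7)

Need a pair with product 40·98 = 3920 and sum −147: that's −35 and −112.
Split the middle term: 40t² − 35t − 112t + 98 = 5t(8t − 7) − 14(8t − 7).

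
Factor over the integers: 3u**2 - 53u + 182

Need a pair with product 3·182 = 546 and sum -53: that's -39 and -14.
Split the middle term: 3u**2 - 39u - 14u + 182 = 3u(u - 13) - 14(u - 13).

(3u - 14)(u - 13)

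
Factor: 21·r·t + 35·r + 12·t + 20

(3·t + 5)·(7·r + 4)

Group as (21·r·t + 35·r) + (12·t + 20) = 7·r·(3·t + 5) + 4·(3·t + 5).
Both groups share the factor (3·t + 5).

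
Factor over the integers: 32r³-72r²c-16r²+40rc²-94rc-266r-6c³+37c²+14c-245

(4r-2c+7)(2r-3c-7)(4r-c+5)

Group: 4r(8r²-14rc-18r+3c²-8c-35) + (-2c+7)(8r²-14rc-18r+3c²-8c-35); both groups contain (8r²-14rc-18r+3c²-8c-35), so (4r-2c+7) is a factor with cofactor 8r²-14rc-18r+3c²-8c-35.
The cofactor groups again: 8r²-14rc-18r+3c²-8c-35 = 4r(2r-3c-7) + (-c+5)(2r-3c-7); both groups contain (2r-3c-7), giving (4r-c+5)(2r-3c-7).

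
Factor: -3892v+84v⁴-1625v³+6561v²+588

Testing divisors of the constant over divisors of the leading coefficient, v = 1/4 is a root, so (4v-1) is a factor; dividing leaves 21v³-401v²+1540v-588.
Continuing, v = 14 is a root, so (v-14) is a factor; dividing leaves 21v²-107v+42.
The remaining quadratic factors as (3v-14)(7v-3).

(3v-14)(4v-1)(7v-3)(v-14)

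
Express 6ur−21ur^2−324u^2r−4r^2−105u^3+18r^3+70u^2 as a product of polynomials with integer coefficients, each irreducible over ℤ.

Group: 5u(−21u^2−69ur+14u−18r^2+4r) − r(−21u^2−69ur+14u−18r^2+4r); both groups contain (−21u^2−69ur+14u−18r^2+4r), so (5u−r) is a factor with cofactor −21u^2−69ur+14u−18r^2+4r.
The cofactor groups again: −21u^2−69ur+14u−18r^2+4r = −7u(3u+9r−2) − 2r(3u+9r−2); both groups contain (3u+9r−2), giving −(7u+2r)(3u+9r−2).

−(5u−r)(7u+2r)(3u+9r−2)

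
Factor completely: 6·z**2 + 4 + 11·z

(2·z + 1)·(3·z + 4)

Need a pair with product 6·4 = 24 and sum 11: that's 8 and 3.
Split the middle term: 6·z**2 + 8·z + 3·z + 4 = 2·z·(3·z + 4) + (3·z + 4).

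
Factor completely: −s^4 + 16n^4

(2n + s)(2n − s)(4n^2 + s^2)

Difference of squares twice: with A = 2n and B = s, A⁴ − B⁴ = (A² − B²)(A² + B²), and A² − B² factors again.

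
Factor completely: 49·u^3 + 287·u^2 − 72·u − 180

By the rational root theorem, u = 6/7 is a root, so (7·u − 6) is a factor; dividing leaves 7·u^2 + 47·u + 30.
The remaining quadratic factors as (7·u + 5)(u + 6).

(7·u + 5)·(7·u − 6)·(u + 6)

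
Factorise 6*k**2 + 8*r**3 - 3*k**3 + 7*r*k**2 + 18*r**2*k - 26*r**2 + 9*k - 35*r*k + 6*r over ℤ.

Group: r*(8*r**2 + 10*r*k - 2*r - 3*k**2 - 3*k) + (k - 3)*(8*r**2 + 10*r*k - 2*r - 3*k**2 - 3*k); both groups contain (8*r**2 + 10*r*k - 2*r - 3*k**2 - 3*k), so (r + k - 3) is a factor with cofactor 8*r**2 + 10*r*k - 2*r - 3*k**2 - 3*k.
The cofactor groups again: 8*r**2 + 10*r*k - 2*r - 3*k**2 - 3*k = 4*r*(2*r + 3*k) + (-k - 1)*(2*r + 3*k); both groups contain (2*r + 3*k), giving (4*r - k - 1)*(2*r + 3*k).

(4*r - k - 1)*(2*r + 3*k)*(r + k - 3)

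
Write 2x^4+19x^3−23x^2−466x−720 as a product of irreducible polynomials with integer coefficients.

Trying the rational-root candidates, x = −2 is a root, so (x+2) is a factor; dividing leaves 2x^3+15x^2−53x−360.
Continuing, x = 5 is a root, so (x−5) divides it; the quotient is 2x^2+25x+72.
The remaining quadratic factors as (2x+9)(x+8).

(2x+9)(x+2)(x+8)(x−5)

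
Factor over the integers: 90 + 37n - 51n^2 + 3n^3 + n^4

(n + 1)(n + 9)(n - 2)(n - 5)

Testing divisors of the constant over divisors of the leading coefficient, n = 5 is a root, so (n - 5) divides it; the quotient is n^3 + 8n^2 - 11n - 18.
Then n = -1 is a root, so (n + 1) is a factor; dividing leaves n^2 + 7n - 18.
The remaining quadratic factors as (n + 9)(n - 2).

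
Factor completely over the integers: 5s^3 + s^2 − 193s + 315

(5s − 9)(s + 7)(s − 5)

Trying the rational-root candidates, s = 9/5 is a root, so (5s − 9) is a factor; dividing leaves s^2 + 2s − 35.
The remaining quadratic factors as (s − 5)(s + 7).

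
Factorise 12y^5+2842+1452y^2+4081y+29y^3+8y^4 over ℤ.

(2y+7)(6y+7)(y+2)(y^2-6y+29)

Testing divisors of the constant over divisors of the leading coefficient, y = -7/2 is a root, giving the factor (2y+7) and quotient 6y^4-17y^3+74y^2+467y+406.
Next, y = -2 is a root, so (y+2) is a factor; dividing leaves 6y^3-29y^2+132y+203.
Next, y = -7/6 is a root, so (6y+7) divides it; the quotient is y^2-6y+29.
The quadratic y^2-6y+29 has discriminant -80 < 0 and is irreducible over ℤ.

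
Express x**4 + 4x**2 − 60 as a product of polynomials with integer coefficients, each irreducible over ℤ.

(x**2 + 10)(x**2 − 6)

Substitute u = x**2 to get a quadratic in u, then factor.
x**2 + 10 is irreducible over ℤ (always positive, so no real roots).
x**2 − 6 is irreducible over ℤ (6 is not a perfect square).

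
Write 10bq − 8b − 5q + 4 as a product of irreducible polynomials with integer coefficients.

(2b − 1)(5q − 4)

Group as (10bq − 8b) + (−5q + 4) = 2b(5q − 4) − (5q − 4).
Both groups share the factor (5q − 4).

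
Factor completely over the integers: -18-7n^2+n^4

(n+3)(n-3)(n^2+2)

Substitute u = n^2 to get a quadratic in u, then factor.
n^2-9 is a difference of squares.
n^2+2 is irreducible over ℤ (always positive, so no real roots).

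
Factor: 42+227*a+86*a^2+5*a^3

Among the possible rational roots, a = −14 is a root, giving the factor (a+14) and quotient 5*a^2+16*a+3.
The remaining quadratic factors as (5*a+1)(a+3).

(5*a+1)*(a+14)*(a+3)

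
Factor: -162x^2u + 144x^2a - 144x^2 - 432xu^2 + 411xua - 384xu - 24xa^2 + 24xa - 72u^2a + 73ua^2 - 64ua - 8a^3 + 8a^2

Group: 6x(-27xu + 24xa - 24x - 72u^2 + 73ua - 64u - 8a^2 + 8a) + a(-27xu + 24xa - 24x - 72u^2 + 73ua - 64u - 8a^2 + 8a); both groups contain (-27xu + 24xa - 24x - 72u^2 + 73ua - 64u - 8a^2 + 8a), so (6x + a) is a factor with cofactor -27xu + 24xa - 24x - 72u^2 + 73ua - 64u - 8a^2 + 8a.
The cofactor groups again: -27xu + 24xa - 24x - 72u^2 + 73ua - 64u - 8a^2 + 8a = -3x(9u - 8a + 8) + (-8u + a)(9u - 8a + 8); both groups contain (9u - 8a + 8), giving -(3x + 8u - a)(9u - 8a + 8).

-(9u - 8a + 8)(3x + 8u - a)(6x + a)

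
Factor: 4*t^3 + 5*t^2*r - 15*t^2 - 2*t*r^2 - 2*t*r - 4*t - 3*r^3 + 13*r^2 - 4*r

Group: t*(4*t^2 + t*r + t - 3*r^2 + r) + (r - 4)*(4*t^2 + t*r + t - 3*r^2 + r); both groups contain (4*t^2 + t*r + t - 3*r^2 + r), so (t + r - 4) is a factor with cofactor 4*t^2 + t*r + t - 3*r^2 + r.
The cofactor groups again: 4*t^2 + t*r + t - 3*r^2 + r = 4*t*(t + r) + (-3*r + 1)*(t + r); both groups contain (t + r), giving (4*t - 3*r + 1)*(t + r).

(4*t - 3*r + 1)*(t + r)*(t + r - 4)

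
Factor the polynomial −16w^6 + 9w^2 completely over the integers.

Every term has a factor of w^2; factoring it out leaves −16w^4 + 9.
Recognize a difference of squares with the parts 3 and 4w^2.

−w^2(4w^2 + 3)(4w^2 − 3)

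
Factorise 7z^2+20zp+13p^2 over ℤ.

(7z+13p)(z+p)

Group: z(7z+13p) + p(7z+13p); both groups contain (7z+13p).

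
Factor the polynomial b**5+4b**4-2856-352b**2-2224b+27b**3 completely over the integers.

Testing divisors of the constant over divisors of the leading coefficient, b = -3 is a root, so (b+3) divides it; the quotient is b**4+b**3+24b**2-424b-952.
Next, b = -2 is a root, so (b+2) divides it; the quotient is b**3-b**2+26b-476.
Then b = 7 is a root, so (b-7) is a factor; dividing leaves b**2+6b+68.
The quadratic b**2+6b+68 has discriminant -236 < 0 and is irreducible over ℤ.

(b+2)(b+3)(b-7)(b**2+6b+68)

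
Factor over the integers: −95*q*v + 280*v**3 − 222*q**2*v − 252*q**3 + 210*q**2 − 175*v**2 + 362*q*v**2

−(6*q + 8*v − 5)*(6*q − 7*v)*(7*q + 5*v)

Group: 6*q*(−42*q**2 + 19*q*v + 35*v**2) + (8*v − 5)*(−42*q**2 + 19*q*v + 35*v**2); both groups contain (−42*q**2 + 19*q*v + 35*v**2), so (6*q + 8*v − 5) is a factor with cofactor −42*q**2 + 19*q*v + 35*v**2.
The cofactor groups again: −42*q**2 + 19*q*v + 35*v**2 = −7*q*(6*q − 7*v) − 5*v*(6*q − 7*v); both groups contain (6*q − 7*v), giving −(7*q + 5*v)*(6*q − 7*v).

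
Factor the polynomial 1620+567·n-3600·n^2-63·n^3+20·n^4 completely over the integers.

Trying the rational-root candidates, n = 15 is a root, so (n-15) divides it; the quotient is 20·n^3+237·n^2-45·n-108.
Next, n = 3/4 is a root, giving the factor (4·n-3) and quotient 5·n^2+63·n+36.
The remaining quadratic factors as (5·n+3)(n+12).

(4·n-3)·(5·n+3)·(n+12)·(n-15)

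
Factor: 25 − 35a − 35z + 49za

(7a − 5)(7z − 5)

Group as (49za − 35z) + (−35a + 25) = 7z(7a − 5) − 5(7a − 5).
Both groups share the factor (7a − 5).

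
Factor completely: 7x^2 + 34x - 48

Need a pair with product 7·(-48) = -336 and sum 34: that's 42 and -8.
Split the middle term: 7x^2 + 42x - 8x - 48 = 7x(x + 6) - 8(x + 6).

(7x - 8)(x + 6)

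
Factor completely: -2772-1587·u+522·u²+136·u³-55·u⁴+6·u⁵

Trying the rational-root candidates, u = 4 is a root, giving the factor (u-4) and quotient 6·u⁴-31·u³+12·u²+570·u+693.
Next, u = -7/3 is a root, giving the factor (3·u+7) and quotient 2·u³-15·u²+39·u+99.
Then u = -3/2 is a root, giving the factor (2·u+3) and quotient u²-9·u+33.
The quadratic u²-9·u+33 has discriminant -51 < 0 and is irreducible over ℤ.

(2·u+3)·(3·u+7)·(u-4)·(u²-9·u+33)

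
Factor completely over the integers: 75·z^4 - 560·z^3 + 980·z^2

Pull out the common factor 5·z^2, then factor the remaining trinomial.

5·z^2·(3·z - 14)·(5·z - 14)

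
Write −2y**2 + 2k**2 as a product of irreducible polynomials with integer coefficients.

Factor out 2, leaving k**2 − y**2, which is a difference of two squares.

2(k + y)(k − y)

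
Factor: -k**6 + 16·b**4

(4·b**2 + k**3)·(4·b**2 - k**3)

Recognize a difference of squares with the parts 4·b**2 and k**3.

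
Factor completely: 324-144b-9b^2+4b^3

(4b-9)(b+6)(b-6)

Trying the rational-root candidates, b = -6 is a root, giving the factor (b+6) and quotient 4b^2-33b+54.
The remaining quadratic factors as (b-6)(4b-9).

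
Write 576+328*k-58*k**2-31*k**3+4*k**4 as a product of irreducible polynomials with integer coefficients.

(4*k+9)*(k+2)*(k-4)*(k-8)

Among the possible rational roots, k = 4 is a root, so (k-4) divides it; the quotient is 4*k**3-15*k**2-118*k-144.
Then k = -2 is a root, so (k+2) is a factor; dividing leaves 4*k**2-23*k-72.
The remaining quadratic factors as (4*k+9)(k-8).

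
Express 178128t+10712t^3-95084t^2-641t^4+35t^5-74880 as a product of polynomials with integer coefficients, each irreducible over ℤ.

Trying the rational-root candidates, t = 12/7 is a root, so (7t-12) divides it; the quotient is 5t^4-83t^3+1388t^2-11204t+6240.
Next, t = 3/5 is a root, so (5t-3) is a factor; dividing leaves t^3-16t^2+268t-2080.
Continuing, t = 10 is a root, so (t-10) is a factor; dividing leaves t^2-6t+208.
The quadratic t^2-6t+208 has discriminant -796 < 0 and is irreducible over ℤ.

(5t-3)(7t-12)(t-10)(t^2-6t+208)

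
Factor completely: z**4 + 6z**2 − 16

Substitute u = z**2 to get a quadratic in u, then factor.
z**2 − 2 is irreducible over ℤ (2 is not a perfect square).
z**2 + 8 is irreducible over ℤ (always positive, so no real roots).

(z**2 + 8)(z**2 − 2)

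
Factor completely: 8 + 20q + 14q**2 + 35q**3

(5q + 2)(7q**2 + 4)

Group as (35q**3 + 20q) + (14q**2 + 8) = 5q(7q**2 + 4) + 2(7q**2 + 4).
Both groups share the factor (7q**2 + 4).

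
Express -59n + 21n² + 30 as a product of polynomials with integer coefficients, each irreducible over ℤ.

Need a pair with product 21·30 = 630 and sum -59: that's -14 and -45.
Split the middle term: 21n² - 14n - 45n + 30 = 7n(3n - 2) - 15(3n - 2).

(3n - 2)(7n - 15)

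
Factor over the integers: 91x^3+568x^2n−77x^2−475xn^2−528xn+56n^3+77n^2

Group: 7x(13x^2+83xn−11x−56n^2−77n) − n(13x^2+83xn−11x−56n^2−77n); both groups contain (13x^2+83xn−11x−56n^2−77n), so (7x−n) is a factor with cofactor 13x^2+83xn−11x−56n^2−77n.
The cofactor groups again: 13x^2+83xn−11x−56n^2−77n = x(13x−8n−11) + 7n(13x−8n−11); both groups contain (13x−8n−11), giving (x+7n)(13x−8n−11).

(13x−8n−11)(7x−n)(x+7n)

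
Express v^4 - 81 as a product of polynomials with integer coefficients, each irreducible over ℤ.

Difference of squares twice: with A = v and B = 3, A⁴ − B⁴ = (A² − B²)(A² + B²), and A² − B² factors again.

(v + 3)(v - 3)(v^2 + 9)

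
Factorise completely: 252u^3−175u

Factor out 7u, leaving 36u^2−25, which is a difference of two squares.

7u(6u+5)(6u−5)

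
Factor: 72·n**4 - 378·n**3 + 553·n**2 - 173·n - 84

Among the possible rational roots, n = 7/6 is a root, giving the factor (6·n - 7) and quotient 12·n**3 - 49·n**2 + 35·n + 12.
Next, n = -1/4 is a root, giving the factor (4·n + 1) and quotient 3·n**2 - 13·n + 12.
The remaining quadratic factors as (n - 3)(3·n - 4).

(3·n - 4)·(4·n + 1)·(6·n - 7)·(n - 3)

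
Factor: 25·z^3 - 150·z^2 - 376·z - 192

By the rational root theorem, z = 8 is a root, giving the factor (z - 8) and quotient 25·z^2 + 50·z + 24.
The remaining quadratic factors as (5·z + 6)(5·z + 4).

(5·z + 4)·(5·z + 6)·(z - 8)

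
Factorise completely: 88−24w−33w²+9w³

Group as (9w³−24w) + (−33w²+88) = 3w(3w²−8) − 11(3w²−8).
Both groups share the factor (3w²−8).

(3w−11)(3w²−8)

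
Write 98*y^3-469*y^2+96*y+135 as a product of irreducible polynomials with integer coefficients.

(2*y-9)*(7*y+3)*(7*y-5)

Testing divisors of the constant over divisors of the leading coefficient, y = 9/2 is a root, so (2*y-9) divides it; the quotient is 49*y^2-14*y-15.
The remaining quadratic factors as (7*y+3)(7*y-5).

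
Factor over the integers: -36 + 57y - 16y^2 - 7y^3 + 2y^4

Testing divisors of the constant over divisors of the leading coefficient, y = 4 is a root, so (y - 4) divides it; the quotient is 2y^3 + y^2 - 12y + 9.
Then y = 1 is a root, so (y - 1) is a factor; dividing leaves 2y^2 + 3y - 9.
The remaining quadratic factors as (y + 3)(2y - 3).

(2y - 3)(y + 3)(y - 1)(y - 4)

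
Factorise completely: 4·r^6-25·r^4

r^4·(2·r+5)·(2·r-5)

Factor out r^4 first: what remains is 4·r^2-25.
Recognize a difference of squares with the parts 2·r and 5.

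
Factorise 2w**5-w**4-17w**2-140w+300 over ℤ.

(2w-5)(w+3)(w-2)(w**2+w+10)

Testing divisors of the constant over divisors of the leading coefficient, w = 5/2 is a root, so (2w-5) is a factor; dividing leaves w**4+2w**3+5w**2+4w-60.
Continuing, w = 2 is a root, so (w-2) divides it; the quotient is w**3+4w**2+13w+30.
Continuing, w = -3 is a root, so (w+3) divides it; the quotient is w**2+w+10.
The quadratic w**2+w+10 has discriminant -39 < 0 and is irreducible over ℤ.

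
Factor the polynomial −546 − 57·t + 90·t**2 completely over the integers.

Pull out the common factor 3, then factor the remaining trinomial.

3·(5·t − 14)·(6·t + 13)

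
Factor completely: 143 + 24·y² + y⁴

Substitute u = y² to get a quadratic in u, then factor.
y² + 11 is irreducible over ℤ (always positive, so no real roots).
y² + 13 is irreducible over ℤ (always positive, so no real roots).

(y² + 11)·(y² + 13)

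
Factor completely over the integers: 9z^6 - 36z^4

9z^4(z + 2)(z - 2)

Factor out 9z^4 first: what remains is z^2 - 4.
Recognize a difference of squares with the parts z and 2.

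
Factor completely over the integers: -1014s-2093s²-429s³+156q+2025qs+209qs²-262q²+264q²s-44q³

Group: 11q(-4q²+20qs-26q+39s²+169s) + (-11s-6)(-4q²+20qs-26q+39s²+169s); both groups contain (-4q²+20qs-26q+39s²+169s), so (11q-11s-6) is a factor with cofactor -4q²+20qs-26q+39s²+169s.
The cofactor groups again: -4q²+20qs-26q+39s²+169s = -2q(2q+3s+13) + 13s(2q+3s+13); both groups contain (2q+3s+13), giving -(2q-13s)(2q+3s+13).

-(11q-11s-6)(2q+3s+13)(2q-13s)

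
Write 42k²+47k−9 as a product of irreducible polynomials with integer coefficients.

(6k−1)(7k+9)

Need a pair with product 42·(−9) = −378 and sum 47: that's 54 and −7.
Split the middle term: 42k²+54k − 7k−9 = 6k(7k+9) − (7k+9).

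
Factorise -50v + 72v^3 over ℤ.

2v(6v + 5)(6v - 5)

Factor out 2v, leaving 36v^2 - 25, which is a difference of two squares.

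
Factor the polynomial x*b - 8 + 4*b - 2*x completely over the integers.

(b - 2)*(x + 4)

Group as (x*b - 2*x) + (4*b - 8) = x*(b - 2) + 4*(b - 2).
Both groups share the factor (b - 2).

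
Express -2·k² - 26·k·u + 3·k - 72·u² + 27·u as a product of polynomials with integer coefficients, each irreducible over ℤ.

Group: -k·(2·k + 8·u - 3) - 9·u·(2·k + 8·u - 3); both groups contain (2·k + 8·u - 3).

-(2·k + 8·u - 3)·(k + 9·u)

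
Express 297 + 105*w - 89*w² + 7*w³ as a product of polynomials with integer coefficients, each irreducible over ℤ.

By the rational root theorem, w = 11 is a root, so (w - 11) divides it; the quotient is 7*w² - 12*w - 27.
The remaining quadratic factors as (7*w + 9)(w - 3).

(7*w + 9)*(w - 11)*(w - 3)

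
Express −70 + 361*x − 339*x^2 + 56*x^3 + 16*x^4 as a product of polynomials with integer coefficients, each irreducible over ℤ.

(4*x − 1)*(4*x − 5)*(x + 7)*(x − 2)

By the rational root theorem, x = −7 is a root, so (x + 7) is a factor; dividing leaves 16*x^3 − 56*x^2 + 53*x − 10.
Continuing, x = 2 is a root, so (x − 2) divides it; the quotient is 16*x^2 − 24*x + 5.
The remaining quadratic factors as (4*x − 5)(4*x − 1).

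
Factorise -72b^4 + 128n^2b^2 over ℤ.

8b^2(4n - 3b)(4n + 3b)

Every term has a factor of 8b^2. Then 16n^2 - 9b^2 = (4n)² − (3b)².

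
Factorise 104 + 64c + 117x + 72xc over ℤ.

Group as (72xc + 117x) + (64c + 104) = 9x(8c + 13) + 8(8c + 13).
Both groups share the factor (8c + 13).

(8c + 13)(9x + 8)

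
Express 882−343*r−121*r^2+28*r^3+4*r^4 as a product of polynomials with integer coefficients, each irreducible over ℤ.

Among the possible rational roots, r = −7/2 is a root, so (2*r+7) divides it; the quotient is 2*r^3+7*r^2−85*r+126.
Continuing, r = −9 is a root, so (r+9) is a factor; dividing leaves 2*r^2−11*r+14.
The remaining quadratic factors as (2*r−7)(r−2).

(2*r+7)*(2*r−7)*(r+9)*(r−2)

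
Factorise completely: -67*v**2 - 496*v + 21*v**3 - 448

By the rational root theorem, v = 7 is a root, so (v - 7) is a factor; dividing leaves 21*v**2 + 80*v + 64.
The remaining quadratic factors as (3*v + 8)(7*v + 8).

(3*v + 8)*(7*v + 8)*(v - 7)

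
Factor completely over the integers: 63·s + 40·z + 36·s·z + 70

(4·z + 7)·(9·s + 10)

Group as (36·s·z + 63·s) + (40·z + 70) = 9·s·(4·z + 7) + 10·(4·z + 7).
Both groups share the factor (4·z + 7).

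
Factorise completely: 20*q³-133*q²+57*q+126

By the rational root theorem, q = 7/5 is a root, so (5*q-7) is a factor; dividing leaves 4*q²-21*q-18.
The remaining quadratic factors as (q-6)(4*q+3).

(4*q+3)*(5*q-7)*(q-6)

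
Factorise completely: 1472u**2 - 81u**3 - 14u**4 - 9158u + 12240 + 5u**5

Testing divisors of the constant over divisors of the leading coefficient, u = 5 is a root, giving the factor (u - 5) and quotient 5u**4 + 11u**3 - 26u**2 + 1342u - 2448.
Continuing, u = -8 is a root, so (u + 8) divides it; the quotient is 5u**3 - 29u**2 + 206u - 306.
Continuing, u = 9/5 is a root, so (5u - 9) divides it; the quotient is u**2 - 4u + 34.
The quadratic u**2 - 4u + 34 has discriminant -120 < 0 and is irreducible over ℤ.

(5u - 9)(u + 8)(u - 5)(u**2 - 4u + 34)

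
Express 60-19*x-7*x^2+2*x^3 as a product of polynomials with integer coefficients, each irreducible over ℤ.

By the rational root theorem, x = -3 is a root, giving the factor (x+3) and quotient 2*x^2-13*x+20.
The remaining quadratic factors as (2*x-5)(x-4).

(2*x-5)*(x+3)*(x-4)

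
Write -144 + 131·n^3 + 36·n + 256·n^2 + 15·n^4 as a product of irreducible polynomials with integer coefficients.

(3·n + 4)·(5·n - 3)·(n + 2)·(n + 6)

Among the possible rational roots, n = -6 is a root, so (n + 6) divides it; the quotient is 15·n^3 + 41·n^2 + 10·n - 24.
Next, n = -4/3 is a root, so (3·n + 4) is a factor; dividing leaves 5·n^2 + 7·n - 6.
The remaining quadratic factors as (5·n - 3)(n + 2).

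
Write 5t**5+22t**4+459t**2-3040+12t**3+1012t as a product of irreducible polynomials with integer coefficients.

Among the possible rational roots, t = 8/5 is a root, so (5t-8) divides it; the quotient is t**4+6t**3+12t**2+111t+380.
Then t = -4 is a root, giving the factor (t+4) and quotient t**3+2t**2+4t+95.
Next, t = -5 is a root, so (t+5) is a factor; dividing leaves t**2-3t+19.
The quadratic t**2-3t+19 has discriminant -67 < 0 and is irreducible over ℤ.

(5t-8)(t+4)(t+5)(t**2-3t+19)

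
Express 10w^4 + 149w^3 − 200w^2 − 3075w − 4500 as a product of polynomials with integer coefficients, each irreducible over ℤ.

(2w + 5)(5w + 12)(w + 15)(w − 5)

Testing divisors of the constant over divisors of the leading coefficient, w = −5/2 is a root, so (2w + 5) is a factor; dividing leaves 5w^3 + 62w^2 − 255w − 900.
Continuing, w = −15 is a root, so (w + 15) is a factor; dividing leaves 5w^2 − 13w − 60.
The remaining quadratic factors as (w − 5)(5w + 12).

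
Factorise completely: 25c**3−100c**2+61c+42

(5c+2)(5c−7)(c−3)

Among the possible rational roots, c = 7/5 is a root, giving the factor (5c−7) and quotient 5c**2−13c−6.
The remaining quadratic factors as (c−3)(5c+2).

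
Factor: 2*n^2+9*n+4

Need a pair with product 2·4 = 8 and sum 9: that's 8 and 1.
Split the middle term: 2*n^2+8*n + n+4 = 2*n*(n+4) + (n+4).

(2*n+1)*(n+4)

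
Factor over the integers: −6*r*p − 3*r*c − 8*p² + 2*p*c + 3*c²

Group: −2*p*(3*r + 4*p − 3*c) − c*(3*r + 4*p − 3*c); both groups contain (3*r + 4*p − 3*c).

−(3*r + 4*p − 3*c)*(2*p + c)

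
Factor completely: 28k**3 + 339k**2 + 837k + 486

Trying the rational-root candidates, k = -9 is a root, so (k + 9) divides it; the quotient is 28k**2 + 87k + 54.
The remaining quadratic factors as (7k + 6)(4k + 9).

(4k + 9)(7k + 6)(k + 9)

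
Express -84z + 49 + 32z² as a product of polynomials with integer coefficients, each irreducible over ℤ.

Need a pair with product 32·49 = 1568 and sum -84: that's -56 and -28.
Split the middle term: 32z² - 56z - 28z + 49 = 8z(4z - 7) - 7(4z - 7).

(4z - 7)(8z - 7)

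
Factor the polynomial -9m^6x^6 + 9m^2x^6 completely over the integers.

Pull out the common factor 9m^2x^6, leaving -m^4 + 1.
Recognize a difference of squares with the parts 1 and m^2.
-m^2 + 1 is again a difference of squares: (-m + 1)(m + 1).

-9m^2x^6(m + 1)(m - 1)(m^2 + 1)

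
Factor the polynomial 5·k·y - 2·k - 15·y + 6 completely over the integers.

Group as (5·k·y - 2·k) + (-15·y + 6) = k·(5·y - 2) - 3·(5·y - 2).
Both groups share the factor (5·y - 2).

(5·y - 2)·(k - 3)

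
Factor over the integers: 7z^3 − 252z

Every term has a factor of 7z. Then z^2 − 36 = (z)² − (6)².

7z(z + 6)(z − 6)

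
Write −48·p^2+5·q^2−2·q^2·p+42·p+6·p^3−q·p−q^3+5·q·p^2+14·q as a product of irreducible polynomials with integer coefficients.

−(q−2·p+2)·(q+3·p)·(q+p−7)

Group: q·(−q^2−q·p−2·q+6·p^2−6·p) + (p−7)·(−q^2−q·p−2·q+6·p^2−6·p); both groups contain (−q^2−q·p−2·q+6·p^2−6·p), so (q+p−7) is a factor with cofactor −q^2−q·p−2·q+6·p^2−6·p.
The cofactor groups again: −q^2−q·p−2·q+6·p^2−6·p = −q·(q+3·p) + (2·p−2)·(q+3·p); both groups contain (q+3·p), giving −(q−2·p+2)·(q+3·p).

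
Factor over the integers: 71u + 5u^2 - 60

(5u - 4)(u + 15)

Need a pair with product 5·(-60) = -300 and sum 71: that's 75 and -4.
Split the middle term: 5u^2 + 75u - 4u - 60 = 5u(u + 15) - 4(u + 15).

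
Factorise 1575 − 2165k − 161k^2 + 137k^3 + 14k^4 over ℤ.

(2k − 7)(7k − 5)(k + 5)(k + 9)

Testing divisors of the constant over divisors of the leading coefficient, k = −9 is a root, giving the factor (k + 9) and quotient 14k^3 + 11k^2 − 260k + 175.
Next, k = 5/7 is a root, so (7k − 5) divides it; the quotient is 2k^2 + 3k − 35.
The remaining quadratic factors as (2k − 7)(k + 5).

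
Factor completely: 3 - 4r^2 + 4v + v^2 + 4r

Group: -2r(2r + v + 1) + (v + 3)(2r + v + 1); both groups contain (2r + v + 1).

-(2r + v + 1)(2r - v - 3)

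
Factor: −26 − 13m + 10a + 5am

(5a − 13)(m + 2)

Group as (5am + 10a) + (−13m − 26) = 5a(m + 2) − 13(m + 2).
Both groups share the factor (m + 2).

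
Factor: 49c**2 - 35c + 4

Need a pair with product 49·4 = 196 and sum -35: that's -28 and -7.
Split the middle term: 49c**2 - 28c - 7c + 4 = 7c(7c - 4) - (7c - 4).

(7c - 1)(7c - 4)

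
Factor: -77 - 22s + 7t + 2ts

Group as (2ts + 7t) + (-22s - 77) = t(2s + 7) - 11(2s + 7).
Both groups share the factor (2s + 7).

(2s + 7)(t - 11)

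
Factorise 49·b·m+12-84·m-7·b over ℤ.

Group as (49·b·m-7·b) + (-84·m+12) = 7·b·(7·m-1) - 12·(7·m-1).
Both groups share the factor (7·m-1).

(7·b-12)·(7·m-1)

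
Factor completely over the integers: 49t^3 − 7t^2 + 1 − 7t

(7t − 1)(7t^2 − 1)

Group as (49t^3 − 7t) + (−7t^2 + 1) = 7t(7t^2 − 1) − (7t^2 − 1).
Both groups share the factor (7t^2 − 1).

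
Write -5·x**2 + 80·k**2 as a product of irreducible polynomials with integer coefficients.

5·(4·k + x)·(4·k - x)

Every term has a factor of 5. Then 16·k**2 - x**2 = (4·k)² − (x)².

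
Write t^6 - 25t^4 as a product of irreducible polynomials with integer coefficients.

t^4(t + 5)(t - 5)

Every term has a factor of t^4; factoring it out leaves t^2 - 25.
Recognize a difference of squares with the parts t and 5.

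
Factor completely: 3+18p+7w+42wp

Group as (42wp+7w) + (18p+3) = 7w(6p+1) + 3(6p+1).
Both groups share the factor (6p+1).

(6p+1)(7w+3)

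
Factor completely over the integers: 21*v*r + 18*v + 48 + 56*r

Group as (21*v*r + 18*v) + (56*r + 48) = 3*v*(7*r + 6) + 8*(7*r + 6).
Both groups share the factor (7*r + 6).

(3*v + 8)*(7*r + 6)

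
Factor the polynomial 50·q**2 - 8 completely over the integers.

Pull out the common factor 2; 25·q**2 - 4 is a difference of squares.

2·(5·q + 2)·(5·q - 2)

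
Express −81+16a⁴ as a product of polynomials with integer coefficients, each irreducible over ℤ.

(2a+3)(2a−3)(4a²+9)

Difference of squares twice: with A = 2a and B = 3, A⁴ − B⁴ = (A² − B²)(A² + B²), and A² − B² factors again.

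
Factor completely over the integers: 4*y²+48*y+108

4*(y+3)*(y+9)

Pull out the common factor 4, then factor the remaining trinomial.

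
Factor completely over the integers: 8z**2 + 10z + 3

(2z + 1)(4z + 3)

Need a pair with product 8·3 = 24 and sum 10: that's 4 and 6.
Split the middle term: 8z**2 + 4z + 6z + 3 = 4z(2z + 1) + 3(2z + 1).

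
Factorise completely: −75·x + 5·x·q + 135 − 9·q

(5·x − 9)·(q − 15)

Group as (5·x·q − 75·x) + (−9·q + 135) = 5·x·(q − 15) − 9·(q − 15).
Both groups share the factor (q − 15).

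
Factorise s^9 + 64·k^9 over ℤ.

Recognize a sum of cubes with the parts s^3 and 4·k^3.

(s^3 + 4·k^3)·(s^6 - 4·s^3·k^3 + 16·k^6)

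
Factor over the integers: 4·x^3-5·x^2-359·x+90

Trying the rational-root candidates, x = -9 is a root, giving the factor (x+9) and quotient 4·x^2-41·x+10.
The remaining quadratic factors as (4·x-1)(x-10).

(4·x-1)·(x+9)·(x-10)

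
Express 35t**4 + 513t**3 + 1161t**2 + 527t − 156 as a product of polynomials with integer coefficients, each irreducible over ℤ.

Trying the rational-root candidates, t = 1/5 is a root, giving the factor (5t − 1) and quotient 7t**3 + 104t**2 + 253t + 156.
Continuing, t = −12 is a root, so (t + 12) is a factor; dividing leaves 7t**2 + 20t + 13.
The remaining quadratic factors as (t + 1)(7t + 13).

(5t − 1)(7t + 13)(t + 1)(t + 12)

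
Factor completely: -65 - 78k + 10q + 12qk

(2q - 13)(6k + 5)

Group as (12qk + 10q) + (-78k - 65) = 2q(6k + 5) - 13(6k + 5).
Both groups share the factor (6k + 5).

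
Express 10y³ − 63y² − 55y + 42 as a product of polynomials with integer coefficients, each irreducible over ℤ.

(2y − 1)(5y + 6)(y − 7)

Among the possible rational roots, y = −6/5 is a root, so (5y + 6) is a factor; dividing leaves 2y² − 15y + 7.
The remaining quadratic factors as (2y − 1)(y − 7).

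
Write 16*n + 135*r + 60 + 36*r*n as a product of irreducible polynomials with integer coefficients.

Group as (36*r*n + 135*r) + (16*n + 60) = 9*r*(4*n + 15) + 4*(4*n + 15).
Both groups share the factor (4*n + 15).

(4*n + 15)*(9*r + 4)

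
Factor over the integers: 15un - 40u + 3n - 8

Group as (15un - 40u) + (3n - 8) = 5u(3n - 8) + (3n - 8).
Both groups share the factor (3n - 8).

(3n - 8)(5u + 1)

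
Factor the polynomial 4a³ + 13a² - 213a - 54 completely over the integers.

(4a + 1)(a + 9)(a - 6)

By the rational root theorem, a = -9 is a root, so (a + 9) is a factor; dividing leaves 4a² - 23a - 6.
The remaining quadratic factors as (4a + 1)(a - 6).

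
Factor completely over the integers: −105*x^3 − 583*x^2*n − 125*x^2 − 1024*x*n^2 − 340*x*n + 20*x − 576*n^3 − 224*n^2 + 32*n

Group: 3*x*(−35*x^2 − 101*x*n + 5*x − 72*n^2 + 8*n) + (8*n + 4)*(−35*x^2 − 101*x*n + 5*x − 72*n^2 + 8*n); both groups contain (−35*x^2 − 101*x*n + 5*x − 72*n^2 + 8*n), so (3*x + 8*n + 4) is a factor with cofactor −35*x^2 − 101*x*n + 5*x − 72*n^2 + 8*n.
The cofactor groups again: −35*x^2 − 101*x*n + 5*x − 72*n^2 + 8*n = −7*x*(5*x + 8*n) + (−9*n + 1)*(5*x + 8*n); both groups contain (5*x + 8*n), giving −(7*x + 9*n − 1)*(5*x + 8*n).

−(3*x + 8*n + 4)*(5*x + 8*n)*(7*x + 9*n − 1)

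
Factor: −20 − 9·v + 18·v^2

Need a pair with product 18·(−20) = −360 and sum −9: that's −24 and 15.
Split the middle term: 18·v^2 − 24·v + 15·v − 20 = 6·v·(3·v − 4) + 5·(3·v − 4).

(3·v − 4)·(6·v + 5)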